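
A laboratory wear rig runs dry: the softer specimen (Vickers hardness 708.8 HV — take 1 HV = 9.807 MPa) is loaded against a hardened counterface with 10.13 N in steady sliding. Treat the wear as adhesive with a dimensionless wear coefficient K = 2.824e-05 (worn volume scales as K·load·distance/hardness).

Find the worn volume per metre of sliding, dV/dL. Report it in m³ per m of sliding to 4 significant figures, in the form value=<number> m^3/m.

Intermediates appear rounded — every step runs at full precision — rounded just once: four significant figures.
Hardness H = 708.8 HV × 9.807 MPa/HV = 6951 MPa = 6.951e+09 Pa.
In SI base units: W = 10.13 N, H = 6.951e+09 Pa, K = 2.824e-05.
Volumetric rate dV/dL = K·W/H — distance-free: 2.824e-05 · 10.13 / 6.951e+09 = 4.115e-14 m³/m.

value=4.115e-14 m^3/m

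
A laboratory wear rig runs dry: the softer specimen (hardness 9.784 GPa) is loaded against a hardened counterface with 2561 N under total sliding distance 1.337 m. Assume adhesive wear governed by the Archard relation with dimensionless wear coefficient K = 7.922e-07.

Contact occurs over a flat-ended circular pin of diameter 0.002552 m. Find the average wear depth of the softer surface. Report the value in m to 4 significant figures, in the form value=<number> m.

value=5.420e-08 m

Intermediate values are printed rounded, and the algebra maintains full float precision, and a lone final rounding to 4 significant figures.
Hardness H = 9.784 GPa = 9.784e+09 Pa.
Contact area A = π·d²/4 = π·(0.002552 m)²/4 = 5.115e-06 m².
Restated in SI base units: W = 2561 N, H = 9.784e+09 Pa, K = 7.922e-07.
Apply Archard: V = K·W·L/H = 7.922e-07 · 2561 · 1.337 / 9.784e+09 = 2.772e-13 m³.
Mean depth h = V/A = 2.772e-13 / 5.115e-06 = 5.420e-08 m.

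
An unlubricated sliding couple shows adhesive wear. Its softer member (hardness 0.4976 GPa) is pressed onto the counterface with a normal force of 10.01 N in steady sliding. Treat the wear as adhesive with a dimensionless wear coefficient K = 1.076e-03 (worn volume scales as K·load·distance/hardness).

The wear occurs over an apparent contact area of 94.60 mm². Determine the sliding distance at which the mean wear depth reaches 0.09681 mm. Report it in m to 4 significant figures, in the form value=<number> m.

Every step carries exact precision; quoted intermediates are rounded, and one last rounding, at four significant digits.
Convert: Hardness H = 0.4976 GPa = 4.976e+08 Pa.
Convert: Contact area A = 94.60 mm² = 9.460e-05 m².
Convert: Depth limit h_lim = 0.09681 mm = 9.681e-05 m.
Expressed in SI base units: W = 10.01 N, H = 4.976e+08 Pa, K = 1.076e-03.
Permissible volume V_lim = h_lim·A = 9.681e-05 · 9.460e-05 = 9.158e-09 m³.
Thus life L = V_lim·H/(K·W) = 9.158e-09 · 4.976e+08 / (1.076e-03 · 10.01) = 423.1 m.

value=423.1 m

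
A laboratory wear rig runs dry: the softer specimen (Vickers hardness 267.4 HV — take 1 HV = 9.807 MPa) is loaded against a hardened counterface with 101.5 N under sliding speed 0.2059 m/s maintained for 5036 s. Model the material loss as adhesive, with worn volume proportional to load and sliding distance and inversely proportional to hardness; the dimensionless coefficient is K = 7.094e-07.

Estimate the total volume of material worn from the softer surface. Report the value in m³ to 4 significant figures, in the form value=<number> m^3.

The algebra maintains full precision, and the intermediates are printed rounded; one final rounding, at four significant figures.
Convert: Distance covered L = v·t = 0.2059 m/s × 5036 s = 1037 m.
Convert: Hardness H = 267.4 HV × 9.807 MPa/HV = 2622 MPa = 2.622e+09 Pa.
Collected in SI base units: W = 101.5 N, H = 2.622e+09 Pa, K = 7.094e-07.
Wear volume V = K·W·L/H = 7.094e-07 · 101.5 · 1037 / 2.622e+09 = 2.847e-11 m³.

value=2.847e-11 m^3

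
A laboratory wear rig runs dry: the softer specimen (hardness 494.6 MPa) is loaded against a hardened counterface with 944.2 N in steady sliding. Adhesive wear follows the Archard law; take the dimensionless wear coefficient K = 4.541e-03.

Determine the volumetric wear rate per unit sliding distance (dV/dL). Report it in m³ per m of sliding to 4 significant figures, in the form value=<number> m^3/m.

Each operation holds full float precision; the intermediates appear rounded. Rounded once at the end, at four significant digits.
Hardness H = 494.6 MPa = 4.946e+08 Pa.
In SI base units: W = 944.2 N, H = 4.946e+08 Pa, K = 4.541e-03.
Rate of wear dV/dL = K·W/H — distance-free: 4.541e-03 · 944.2 / 4.946e+08 = 8.669e-09 m³/m.

value=8.669e-09 m^3/m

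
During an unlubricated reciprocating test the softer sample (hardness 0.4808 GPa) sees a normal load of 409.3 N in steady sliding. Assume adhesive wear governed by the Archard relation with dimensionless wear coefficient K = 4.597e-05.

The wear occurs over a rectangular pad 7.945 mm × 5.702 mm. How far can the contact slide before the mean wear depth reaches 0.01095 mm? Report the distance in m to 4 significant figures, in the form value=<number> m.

All working math maintains full precision; shown intermediates are rounded — one last rounding: four significant digits.
Hardness H = 0.4808 GPa = 4.808e+08 Pa.
Pad sides 7.945 mm × 5.702 mm = 0.007945 m × 0.005702 m. Contact area A = 0.007945 m × 0.005702 m = 4.530e-05 m².
Depth limit h_lim = 0.01095 mm = 1.095e-05 m.
In SI base units: W = 409.3 N, H = 4.808e+08 Pa, K = 4.597e-05.
Permissible volume V_lim = h_lim·A = 1.095e-05 · 4.530e-05 = 4.961e-10 m³.
So the life L = V_lim·H/(K·W) = 4.961e-10 · 4.808e+08 / (4.597e-05 · 409.3) = 12.68 m.

value=12.68 m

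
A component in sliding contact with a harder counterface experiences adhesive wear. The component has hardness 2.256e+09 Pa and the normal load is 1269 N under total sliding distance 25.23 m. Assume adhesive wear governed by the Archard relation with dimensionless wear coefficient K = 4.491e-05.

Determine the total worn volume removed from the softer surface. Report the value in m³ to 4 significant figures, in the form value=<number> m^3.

Intermediate values are displayed rounded. Each operation keeps exact precision. Rounded just once to 4 significant figures.
Restated in SI base units: W = 1269 N, H = 2.256e+09 Pa, K = 4.491e-05.
Apply Archard: V = K·W·L/H = 4.491e-05 · 1269 · 25.23 / 2.256e+09 = 6.374e-10 m³.

value=6.374e-10 m^3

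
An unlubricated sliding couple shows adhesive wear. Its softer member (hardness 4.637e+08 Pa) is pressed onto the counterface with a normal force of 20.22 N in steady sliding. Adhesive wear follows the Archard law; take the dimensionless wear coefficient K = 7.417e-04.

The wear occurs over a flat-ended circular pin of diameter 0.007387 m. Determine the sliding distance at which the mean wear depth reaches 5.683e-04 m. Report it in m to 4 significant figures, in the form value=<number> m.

value=753.1 m

Quoted intermediates are rounded; all arithmetic keeps full precision, and one last rounding: four significant digits.
Convert: Contact area A = π·d²/4 = π·(0.007387 m)²/4 = 4.286e-05 m².
Restated in SI base units: W = 20.22 N, H = 4.637e+08 Pa, K = 7.417e-04.
Wearable volume V_lim = h_lim·A = 5.683e-04 · 4.286e-05 = 2.436e-08 m³.
Inverting, life L = V_lim·H/(K·W) = 2.436e-08 · 4.637e+08 / (7.417e-04 · 20.22) = 753.1 m.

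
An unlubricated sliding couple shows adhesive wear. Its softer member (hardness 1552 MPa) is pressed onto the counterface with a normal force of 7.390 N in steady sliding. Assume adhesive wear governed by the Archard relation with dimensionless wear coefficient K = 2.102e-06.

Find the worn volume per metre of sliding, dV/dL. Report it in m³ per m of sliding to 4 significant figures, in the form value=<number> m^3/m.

Each operation runs at full precision. Printed values are rounded; rounded just once: 4 significant digits.
Hardness H = 1552 MPa = 1.552e+09 Pa.
In SI base units, W = 7.390 N, H = 1.552e+09 Pa, K = 2.102e-06.
Volumetric rate dV/dL = K·W/H: 2.102e-06 · 7.390 / 1.552e+09 = 1.001e-14 m³/m.

value=1.001e-14 m^3/m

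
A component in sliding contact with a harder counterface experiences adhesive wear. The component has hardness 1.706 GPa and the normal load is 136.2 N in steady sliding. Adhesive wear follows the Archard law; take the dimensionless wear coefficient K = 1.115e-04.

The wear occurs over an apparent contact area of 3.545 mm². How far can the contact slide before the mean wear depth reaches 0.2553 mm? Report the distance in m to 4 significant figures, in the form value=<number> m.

Quoted intermediates are rounded; all working math carries full float precision; one last rounding, at four significant digits.
Convert: Hardness H = 1.706 GPa = 1.706e+09 Pa.
Convert: Contact area A = 3.545 mm² = 3.545e-06 m².
Convert: Depth limit h_lim = 0.2553 mm = 2.553e-04 m.
Expressed in SI base units: W = 136.2 N, H = 1.706e+09 Pa, K = 1.115e-04.
Limit volume V_lim = h_lim·A = 2.553e-04 · 3.545e-06 = 9.050e-10 m³.
Sliding life L = V_lim·H/(K·W) = 9.050e-10 · 1.706e+09 / (1.115e-04 · 136.2) = 101.7 m.

value=101.7 m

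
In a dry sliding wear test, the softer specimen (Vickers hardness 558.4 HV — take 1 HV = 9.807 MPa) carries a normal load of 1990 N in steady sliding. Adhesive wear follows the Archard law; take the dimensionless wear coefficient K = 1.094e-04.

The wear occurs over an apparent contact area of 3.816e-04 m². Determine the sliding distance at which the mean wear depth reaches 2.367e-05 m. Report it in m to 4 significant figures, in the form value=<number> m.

value=227.2 m

Every step keeps full precision. Quoted intermediates are rounded, and rounded just once, at 4 significant figures.
Convert: Hardness H = 558.4 HV × 9.807 MPa/HV = 5476 MPa = 5.476e+09 Pa.
In SI base units: W = 1990 N, H = 5.476e+09 Pa, K = 1.094e-04.
Allowed volume V_lim = h_lim·A = 2.367e-05 · 3.816e-04 = 9.032e-09 m³.
So the life L = V_lim·H/(K·W) = 9.032e-09 · 5.476e+09 / (1.094e-04 · 1990) = 227.2 m.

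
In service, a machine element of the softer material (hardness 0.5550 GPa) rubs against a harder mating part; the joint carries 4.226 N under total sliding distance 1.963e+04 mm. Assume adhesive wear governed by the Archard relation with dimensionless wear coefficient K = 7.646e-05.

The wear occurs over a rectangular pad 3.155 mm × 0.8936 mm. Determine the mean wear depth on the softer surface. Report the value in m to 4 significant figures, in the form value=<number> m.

value=4.054e-06 m

The intermediates appear rounded, and each operation maintains full precision. Rounded once at the end, at 4 significant figures.
Path length L = 1.963e+04 mm = 19.63 m.
Hardness H = 0.5550 GPa = 5.550e+08 Pa.
Pad sides 3.155 mm × 0.8936 mm = 3.155e-03 m × 8.936e-04 m. Contact area A = 3.155e-03 m × 8.936e-04 m = 2.819e-06 m².
In SI base units, W = 4.226 N, H = 5.550e+08 Pa, K = 7.646e-05.
Archard volume V = K·W·L/H = 7.646e-05 · 4.226 · 19.63 / 5.550e+08 = 1.143e-11 m³.
Depth of wear h = V/A = 1.143e-11 / 2.819e-06 = 4.054e-06 m.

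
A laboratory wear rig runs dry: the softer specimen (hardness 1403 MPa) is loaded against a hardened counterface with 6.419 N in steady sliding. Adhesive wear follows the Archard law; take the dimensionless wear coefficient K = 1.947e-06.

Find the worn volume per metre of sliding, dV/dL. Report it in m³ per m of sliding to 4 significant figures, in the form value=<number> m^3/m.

value=8.908e-15 m^3/m

All working math carries full precision — the intermediates are displayed rounded — rounded just once: 4 significant figures.
Hardness H = 1403 MPa = 1.403e+09 Pa.
Restated in SI base units: W = 6.419 N, H = 1.403e+09 Pa, K = 1.947e-06.
The wear rate dV/dL = K·W/H (no L dependence): 1.947e-06 · 6.419 / 1.403e+09 = 8.908e-15 m³/m.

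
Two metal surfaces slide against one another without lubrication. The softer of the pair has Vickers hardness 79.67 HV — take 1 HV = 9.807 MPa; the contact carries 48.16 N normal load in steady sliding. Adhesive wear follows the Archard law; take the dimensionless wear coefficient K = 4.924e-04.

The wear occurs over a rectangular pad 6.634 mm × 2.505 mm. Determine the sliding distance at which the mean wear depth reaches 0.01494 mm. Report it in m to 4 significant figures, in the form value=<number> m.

value=8.180 m

Intermediates are shown rounded, and every step runs at full float precision; a lone final rounding: four significant digits.
Hardness H = 79.67 HV × 9.807 MPa/HV = 781.3 MPa = 7.813e+08 Pa.
Pad sides 6.634 mm × 2.505 mm = 0.006634 m × 0.002505 m. Contact area A = 0.006634 m × 0.002505 m = 1.662e-05 m².
Depth limit h_lim = 0.01494 mm = 1.494e-05 m.
Restated in SI base units: W = 48.16 N, H = 7.813e+08 Pa, K = 4.924e-04.
Permissible volume V_lim = h_lim·A = 1.494e-05 · 1.662e-05 = 2.483e-10 m³.
Sliding life L = V_lim·H/(K·W) = 2.483e-10 · 7.813e+08 / (4.924e-04 · 48.16) = 8.180 m.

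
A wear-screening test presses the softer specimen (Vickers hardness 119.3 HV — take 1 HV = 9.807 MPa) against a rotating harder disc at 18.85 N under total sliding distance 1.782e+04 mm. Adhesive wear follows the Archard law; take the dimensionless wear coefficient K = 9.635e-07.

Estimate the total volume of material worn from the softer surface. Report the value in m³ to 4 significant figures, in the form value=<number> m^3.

value=2.766e-13 m^3

The intermediates appear rounded; every step holds full float precision — one final rounding, at 4 significant digits.
Convert: Path length L = 1.782e+04 mm = 17.82 m.
Convert: Hardness H = 119.3 HV × 9.807 MPa/HV = 1170 MPa = 1.170e+09 Pa.
Restated in SI base units: W = 18.85 N, H = 1.170e+09 Pa, K = 9.635e-07.
Volume removed: V = K·W·L/H = 9.635e-07 · 18.85 · 17.82 / 1.170e+09 = 2.766e-13 m³.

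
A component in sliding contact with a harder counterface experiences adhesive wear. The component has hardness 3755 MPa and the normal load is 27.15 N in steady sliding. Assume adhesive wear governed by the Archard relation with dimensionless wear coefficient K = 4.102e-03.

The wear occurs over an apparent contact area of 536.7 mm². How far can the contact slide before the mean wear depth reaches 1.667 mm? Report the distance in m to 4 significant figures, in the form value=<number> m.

value=3.017e+04 m

The intermediates are printed rounded, and all working math holds exact precision; one last rounding: 4 significant figures.
Hardness H = 3755 MPa = 3.755e+09 Pa.
Contact area A = 536.7 mm² = 5.367e-04 m².
Depth limit h_lim = 1.667 mm = 0.001667 m.
Restated in SI base units: W = 27.15 N, H = 3.755e+09 Pa, K = 4.102e-03.
Allowed volume V_lim = h_lim·A = 0.001667 · 5.367e-04 = 8.947e-07 m³.
Sliding life L = V_lim·H/(K·W) = 8.947e-07 · 3.755e+09 / (4.102e-03 · 27.15) = 3.017e+04 m.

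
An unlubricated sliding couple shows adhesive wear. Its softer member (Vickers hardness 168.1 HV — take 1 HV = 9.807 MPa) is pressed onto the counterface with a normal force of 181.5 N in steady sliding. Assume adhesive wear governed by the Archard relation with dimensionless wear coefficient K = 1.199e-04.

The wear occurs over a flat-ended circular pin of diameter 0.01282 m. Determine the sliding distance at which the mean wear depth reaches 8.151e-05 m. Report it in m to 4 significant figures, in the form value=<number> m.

The computation holds exact precision; the intermediates are displayed rounded. Rounded once at the end: 4 significant figures.
Convert: Hardness H = 168.1 HV × 9.807 MPa/HV = 1649 MPa = 1.649e+09 Pa.
Convert: Contact area A = π·d²/4 = π·(0.01282 m)²/4 = 1.291e-04 m².
Collected in SI base units: W = 181.5 N, H = 1.649e+09 Pa, K = 1.199e-04.
Allowed volume V_lim = h_lim·A = 8.151e-05 · 1.291e-04 = 1.052e-08 m³.
Life L = V_lim·H/(K·W) = 1.052e-08 · 1.649e+09 / (1.199e-04 · 181.5) = 797.0 m.

value=797.0 m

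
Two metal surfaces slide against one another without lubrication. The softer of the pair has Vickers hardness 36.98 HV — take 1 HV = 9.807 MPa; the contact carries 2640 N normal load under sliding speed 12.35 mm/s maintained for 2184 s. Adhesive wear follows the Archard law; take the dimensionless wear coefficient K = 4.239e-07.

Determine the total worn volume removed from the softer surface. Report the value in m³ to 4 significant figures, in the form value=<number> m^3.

value=8.323e-11 m^3

Intermediate values are shown rounded. Every step keeps full float precision; rounded just once to 4 significant figures.
Convert: Sliding speed v = 12.35 mm/s = 0.01235 m/s. Distance L = v·t = 0.01235 m/s × 2184 s = 26.97 m.
Convert: Hardness H = 36.98 HV × 9.807 MPa/HV = 362.7 MPa = 3.627e+08 Pa.
Expressed in SI base units: W = 2640 N, H = 3.627e+08 Pa, K = 4.239e-07.
Wear volume V = K·W·L/H = 4.239e-07 · 2640 · 26.97 / 3.627e+08 = 8.323e-11 m³.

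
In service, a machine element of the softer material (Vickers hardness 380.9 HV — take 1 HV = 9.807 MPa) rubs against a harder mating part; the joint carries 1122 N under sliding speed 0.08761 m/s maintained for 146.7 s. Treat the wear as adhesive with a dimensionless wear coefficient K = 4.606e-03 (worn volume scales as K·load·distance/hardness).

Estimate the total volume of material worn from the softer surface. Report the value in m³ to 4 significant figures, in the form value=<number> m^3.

Every step carries full float precision, and intermediates are shown rounded; one last rounding: 4 significant digits.
Total distance L = v·t = 0.08761 m/s × 146.7 s = 12.85 m.
Hardness H = 380.9 HV × 9.807 MPa/HV = 3735 MPa = 3.735e+09 Pa.
Collected in SI base units: W = 1122 N, H = 3.735e+09 Pa, K = 4.606e-03.
Archard volume V = K·W·L/H = 4.606e-03 · 1122 · 12.85 / 3.735e+09 = 1.778e-08 m³.

value=1.778e-08 m^3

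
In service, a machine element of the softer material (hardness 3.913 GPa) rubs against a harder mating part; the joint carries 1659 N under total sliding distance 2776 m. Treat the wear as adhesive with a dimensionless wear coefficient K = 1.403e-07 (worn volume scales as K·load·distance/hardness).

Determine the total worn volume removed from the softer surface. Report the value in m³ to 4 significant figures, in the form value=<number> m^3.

value=1.651e-10 m^3

The algebra runs at full float precision — shown intermediates are rounded; one last rounding: 4 significant figures.
Convert: Hardness H = 3.913 GPa = 3.913e+09 Pa.
Collected in SI base units: W = 1659 N, H = 3.913e+09 Pa, K = 1.403e-07.
Archard volume V = K·W·L/H = 1.403e-07 · 1659 · 2776 / 3.913e+09 = 1.651e-10 m³.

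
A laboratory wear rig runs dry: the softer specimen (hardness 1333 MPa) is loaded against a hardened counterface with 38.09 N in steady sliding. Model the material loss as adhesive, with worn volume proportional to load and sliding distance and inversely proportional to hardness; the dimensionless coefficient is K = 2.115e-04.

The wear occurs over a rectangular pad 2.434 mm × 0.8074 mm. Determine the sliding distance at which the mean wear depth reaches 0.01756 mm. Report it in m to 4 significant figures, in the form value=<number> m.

value=5.710 m

Intermediates are displayed rounded — the computation keeps full precision. Rounded once at the end: 4 significant digits.
Convert: Hardness H = 1333 MPa = 1.333e+09 Pa.
Convert: Pad sides 2.434 mm × 0.8074 mm = 2.434e-03 m × 8.074e-04 m. Contact area A = 2.434e-03 m × 8.074e-04 m = 1.965e-06 m².
Convert: Depth limit h_lim = 0.01756 mm = 1.756e-05 m.
Expressed in SI base units: W = 38.09 N, H = 1.333e+09 Pa, K = 2.115e-04.
Wearable volume V_lim = h_lim·A = 1.756e-05 · 1.965e-06 = 3.451e-11 m³.
Thus life L = V_lim·H/(K·W) = 3.451e-11 · 1.333e+09 / (2.115e-04 · 38.09) = 5.710 m.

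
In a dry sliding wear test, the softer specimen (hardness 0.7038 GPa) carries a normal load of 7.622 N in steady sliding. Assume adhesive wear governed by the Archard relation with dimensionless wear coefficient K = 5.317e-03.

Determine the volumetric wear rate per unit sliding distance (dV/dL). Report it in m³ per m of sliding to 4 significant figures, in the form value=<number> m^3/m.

value=5.758e-11 m^3/m

Each operation runs at full precision — intermediate values appear rounded; a lone final rounding to 4 significant figures.
Hardness H = 0.7038 GPa = 7.038e+08 Pa.
SI base units throughout: W = 7.622 N, H = 7.038e+08 Pa, K = 5.317e-03.
Wear rate dV/dL = K·W/H: 5.317e-03 · 7.622 / 7.038e+08 = 5.758e-11 m³/m.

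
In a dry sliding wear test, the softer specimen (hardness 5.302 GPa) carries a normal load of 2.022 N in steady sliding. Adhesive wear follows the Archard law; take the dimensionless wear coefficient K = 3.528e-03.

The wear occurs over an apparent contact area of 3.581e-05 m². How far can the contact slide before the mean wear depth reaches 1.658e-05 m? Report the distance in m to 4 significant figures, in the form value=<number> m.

value=441.3 m

Printed values are rounded; all working math maintains full float precision; rounded just once to 4 significant digits.
Hardness H = 5.302 GPa = 5.302e+09 Pa.
In SI base units: W = 2.022 N, H = 5.302e+09 Pa, K = 3.528e-03.
Limit volume V_lim = h_lim·A = 1.658e-05 · 3.581e-05 = 5.937e-10 m³.
Inverting, life L = V_lim·H/(K·W) = 5.937e-10 · 5.302e+09 / (3.528e-03 · 2.022) = 441.3 m.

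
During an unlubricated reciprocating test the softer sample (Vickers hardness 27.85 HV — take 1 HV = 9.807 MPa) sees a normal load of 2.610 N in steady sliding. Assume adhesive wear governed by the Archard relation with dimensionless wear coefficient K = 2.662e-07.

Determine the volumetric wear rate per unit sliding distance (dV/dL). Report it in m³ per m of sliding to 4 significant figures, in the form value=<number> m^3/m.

value=2.544e-15 m^3/m

Displayed values are rounded, and every step keeps full float precision. Rounded just once, at 4 significant figures.
Convert: Hardness H = 27.85 HV × 9.807 MPa/HV = 273.1 MPa = 2.731e+08 Pa.
Working in SI base units: W = 2.610 N, H = 2.731e+08 Pa, K = 2.662e-07.
Volumetric rate dV/dL = K·W/H: 2.662e-07 · 2.610 / 2.731e+08 = 2.544e-15 m³/m.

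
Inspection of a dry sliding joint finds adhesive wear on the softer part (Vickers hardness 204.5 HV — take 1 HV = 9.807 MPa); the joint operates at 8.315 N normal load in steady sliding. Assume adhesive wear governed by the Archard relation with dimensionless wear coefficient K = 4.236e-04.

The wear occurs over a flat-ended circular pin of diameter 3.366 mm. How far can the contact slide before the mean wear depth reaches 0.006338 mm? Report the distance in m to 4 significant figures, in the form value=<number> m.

Every step keeps full precision, and quoted intermediates are rounded. Rounded once at the end: four significant figures.
Hardness H = 204.5 HV × 9.807 MPa/HV = 2006 MPa = 2.006e+09 Pa.
Pin diameter d = 3.366 mm = 0.003366 m. Contact area A = π·d²/4 = π·(0.003366 m)²/4 = 8.899e-06 m².
Depth limit h_lim = 0.006338 mm = 6.338e-06 m.
Expressed in SI base units: W = 8.315 N, H = 2.006e+09 Pa, K = 4.236e-04.
Permissible volume V_lim = h_lim·A = 6.338e-06 · 8.899e-06 = 5.640e-11 m³.
Inverting, life L = V_lim·H/(K·W) = 5.640e-11 · 2.006e+09 / (4.236e-04 · 8.315) = 32.11 m.

value=32.11 m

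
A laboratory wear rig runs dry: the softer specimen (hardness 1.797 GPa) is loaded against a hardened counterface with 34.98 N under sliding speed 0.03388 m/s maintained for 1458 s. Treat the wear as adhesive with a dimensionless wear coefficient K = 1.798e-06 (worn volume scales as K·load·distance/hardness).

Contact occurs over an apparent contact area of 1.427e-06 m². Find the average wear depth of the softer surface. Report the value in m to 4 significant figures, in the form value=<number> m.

Printed values are rounded. The computation holds exact precision. Rounded just once to 4 significant digits.
Distance L = v·t = 0.03388 m/s × 1458 s = 49.40 m.
Hardness H = 1.797 GPa = 1.797e+09 Pa.
Restated in SI base units: W = 34.98 N, H = 1.797e+09 Pa, K = 1.798e-06.
Worn volume V = K·W·L/H = 1.798e-06 · 34.98 · 49.40 / 1.797e+09 = 1.729e-12 m³.
Mean wear depth h = V/A = 1.729e-12 / 1.427e-06 = 1.212e-06 m.

value=1.212e-06 m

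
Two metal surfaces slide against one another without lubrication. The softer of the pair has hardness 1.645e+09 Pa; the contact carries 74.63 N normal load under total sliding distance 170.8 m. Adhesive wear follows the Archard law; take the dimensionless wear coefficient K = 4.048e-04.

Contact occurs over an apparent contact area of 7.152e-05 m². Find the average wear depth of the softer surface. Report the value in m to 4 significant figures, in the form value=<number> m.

value=4.386e-05 m

Intermediate values appear rounded. The computation runs at full float precision, and rounded once at the end, at 4 significant figures.
Working in SI base units: W = 74.63 N, H = 1.645e+09 Pa, K = 4.048e-04.
By Archard's law, V = K·W·L/H = 4.048e-04 · 74.63 · 170.8 / 1.645e+09 = 3.137e-09 m³.
Mean wear depth h = V/A = 3.137e-09 / 7.152e-05 = 4.386e-05 m.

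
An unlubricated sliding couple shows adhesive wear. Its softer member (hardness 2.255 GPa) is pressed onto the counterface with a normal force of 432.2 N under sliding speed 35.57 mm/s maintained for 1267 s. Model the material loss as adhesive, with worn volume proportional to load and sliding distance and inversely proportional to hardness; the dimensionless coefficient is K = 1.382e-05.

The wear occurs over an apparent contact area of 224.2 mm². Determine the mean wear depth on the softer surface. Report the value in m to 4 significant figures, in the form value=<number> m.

Every step runs at full precision — displayed values are rounded; a lone final rounding: 4 significant digits.
Sliding speed v = 35.57 mm/s = 0.03557 m/s. The distance L = v·t = 0.03557 m/s × 1267 s = 45.07 m.
Hardness H = 2.255 GPa = 2.255e+09 Pa.
Contact area A = 224.2 mm² = 2.242e-04 m².
As SI base values: W = 432.2 N, H = 2.255e+09 Pa, K = 1.382e-05.
By Archard's law, V = K·W·L/H = 1.382e-05 · 432.2 · 45.07 / 2.255e+09 = 1.194e-10 m³.
Mean depth h = V/A = 1.194e-10 / 2.242e-04 = 5.324e-07 m.

value=5.324e-07 m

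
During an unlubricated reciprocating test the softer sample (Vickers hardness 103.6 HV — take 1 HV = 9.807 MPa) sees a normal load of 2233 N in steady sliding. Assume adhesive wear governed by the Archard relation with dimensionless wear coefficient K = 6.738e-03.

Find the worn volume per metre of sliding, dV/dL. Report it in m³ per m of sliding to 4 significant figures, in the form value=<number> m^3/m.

value=1.481e-08 m^3/m

Each operation keeps full float precision; intermediate values are shown rounded; rounded once at the end, at 4 significant figures.
Convert: Hardness H = 103.6 HV × 9.807 MPa/HV = 1016 MPa = 1.016e+09 Pa.
Expressed in SI base units: W = 2233 N, H = 1.016e+09 Pa, K = 6.738e-03.
Sliding wear rate dV/dL = K·W/H (no L dependence): 6.738e-03 · 2233 / 1.016e+09 = 1.481e-08 m³/m.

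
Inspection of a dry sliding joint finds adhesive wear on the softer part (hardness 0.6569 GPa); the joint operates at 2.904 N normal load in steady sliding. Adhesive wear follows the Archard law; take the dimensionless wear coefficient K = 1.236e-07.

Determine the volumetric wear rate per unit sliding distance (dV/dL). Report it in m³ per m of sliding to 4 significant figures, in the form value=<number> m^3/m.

value=5.464e-16 m^3/m

Intermediate values are shown rounded; every step runs at full float precision; rounded once at the end: 4 significant figures.
Convert: Hardness H = 0.6569 GPa = 6.569e+08 Pa.
Working in SI base units: W = 2.904 N, H = 6.569e+08 Pa, K = 1.236e-07.
Rate of wear dV/dL = K·W/H — distance-free: 1.236e-07 · 2.904 / 6.569e+08 = 5.464e-16 m³/m.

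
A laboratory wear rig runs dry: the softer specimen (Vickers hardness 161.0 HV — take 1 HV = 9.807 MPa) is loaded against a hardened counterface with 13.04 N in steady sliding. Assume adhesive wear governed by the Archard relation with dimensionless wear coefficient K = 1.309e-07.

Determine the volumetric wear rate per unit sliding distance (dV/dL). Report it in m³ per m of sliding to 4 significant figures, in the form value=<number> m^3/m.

Intermediates are displayed rounded; all working math holds full precision; a single final rounding to 4 significant figures.
Convert: Hardness H = 161.0 HV × 9.807 MPa/HV = 1579 MPa = 1.579e+09 Pa.
As SI base values: W = 13.04 N, H = 1.579e+09 Pa, K = 1.309e-07.
Wear rate dV/dL = K·W/H, so: 1.309e-07 · 13.04 / 1.579e+09 = 1.081e-15 m³/m.

value=1.081e-15 m^3/m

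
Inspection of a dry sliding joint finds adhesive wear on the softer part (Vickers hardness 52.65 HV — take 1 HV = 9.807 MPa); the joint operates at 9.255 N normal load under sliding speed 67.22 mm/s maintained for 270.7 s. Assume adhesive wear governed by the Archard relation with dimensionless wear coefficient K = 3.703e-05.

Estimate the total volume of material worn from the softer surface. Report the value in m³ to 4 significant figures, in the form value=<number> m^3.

value=1.208e-11 m^3

Intermediate values appear rounded — every step maintains full float precision, and rounded once at the end: 4 significant figures.
Sliding speed v = 67.22 mm/s = 0.06722 m/s. The distance L = v·t = 0.06722 m/s × 270.7 s = 18.20 m.
Hardness H = 52.65 HV × 9.807 MPa/HV = 516.3 MPa = 5.163e+08 Pa.
As SI base values: W = 9.255 N, H = 5.163e+08 Pa, K = 3.703e-05.
Volume removed: V = K·W·L/H = 3.703e-05 · 9.255 · 18.20 / 5.163e+08 = 1.208e-11 m³.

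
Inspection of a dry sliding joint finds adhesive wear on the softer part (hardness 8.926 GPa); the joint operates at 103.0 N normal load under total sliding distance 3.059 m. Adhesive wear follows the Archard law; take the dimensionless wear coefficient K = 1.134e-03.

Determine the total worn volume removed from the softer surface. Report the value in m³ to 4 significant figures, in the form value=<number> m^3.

value=4.003e-11 m^3

The computation keeps full float precision — intermediates appear rounded. Rounded just once to four significant figures.
Convert: Hardness H = 8.926 GPa = 8.926e+09 Pa.
Collected in SI base units: W = 103.0 N, H = 8.926e+09 Pa, K = 1.134e-03.
By Archard's law, V = K·W·L/H = 1.134e-03 · 103.0 · 3.059 / 8.926e+09 = 4.003e-11 m³.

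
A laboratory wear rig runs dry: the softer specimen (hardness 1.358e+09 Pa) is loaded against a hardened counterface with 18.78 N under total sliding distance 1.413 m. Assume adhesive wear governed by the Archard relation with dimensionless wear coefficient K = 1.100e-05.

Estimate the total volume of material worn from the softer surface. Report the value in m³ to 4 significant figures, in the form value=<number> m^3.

value=2.149e-13 m^3

All arithmetic maintains exact precision — displayed values are rounded — a lone final rounding: four significant digits.
As SI base values: W = 18.78 N, H = 1.358e+09 Pa, K = 1.100e-05.
Worn volume V = K·W·L/H = 1.100e-05 · 18.78 · 1.413 / 1.358e+09 = 2.149e-13 m³.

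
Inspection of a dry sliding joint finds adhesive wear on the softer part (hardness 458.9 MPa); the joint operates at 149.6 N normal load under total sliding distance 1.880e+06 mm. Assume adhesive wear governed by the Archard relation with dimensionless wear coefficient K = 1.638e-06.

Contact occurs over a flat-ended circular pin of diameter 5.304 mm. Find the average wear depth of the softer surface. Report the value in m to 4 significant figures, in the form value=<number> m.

value=4.543e-05 m

Each operation holds exact precision. Intermediates are shown rounded — a lone final rounding, at 4 significant figures.
Convert: Distance L = 1.880e+06 mm = 1880 m.
Convert: Hardness H = 458.9 MPa = 4.589e+08 Pa.
Convert: Pin diameter d = 5.304 mm = 0.005304 m. Contact area A = π·d²/4 = π·(0.005304 m)²/4 = 2.210e-05 m².
Collected in SI base units: W = 149.6 N, H = 4.589e+08 Pa, K = 1.638e-06.
Worn volume V = K·W·L/H = 1.638e-06 · 149.6 · 1880 / 4.589e+08 = 1.004e-09 m³.
Depth h = V/A = 1.004e-09 / 2.210e-05 = 4.543e-05 m.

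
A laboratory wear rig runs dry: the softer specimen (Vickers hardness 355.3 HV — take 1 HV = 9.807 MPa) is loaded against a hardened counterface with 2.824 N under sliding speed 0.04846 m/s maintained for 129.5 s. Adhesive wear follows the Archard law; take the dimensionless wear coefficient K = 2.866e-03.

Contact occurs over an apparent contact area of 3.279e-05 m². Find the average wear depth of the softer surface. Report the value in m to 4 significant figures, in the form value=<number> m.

value=4.446e-07 m

Every step maintains full float precision, and the intermediates appear rounded — one last rounding: four significant digits.
Convert: Sliding distance L = v·t = 0.04846 m/s × 129.5 s = 6.276 m.
Convert: Hardness H = 355.3 HV × 9.807 MPa/HV = 3484 MPa = 3.484e+09 Pa.
SI base units throughout: W = 2.824 N, H = 3.484e+09 Pa, K = 2.866e-03.
By Archard's law, V = K·W·L/H = 2.866e-03 · 2.824 · 6.276 / 3.484e+09 = 1.458e-11 m³.
Mean wear depth h = V/A = 1.458e-11 / 3.279e-05 = 4.446e-07 m.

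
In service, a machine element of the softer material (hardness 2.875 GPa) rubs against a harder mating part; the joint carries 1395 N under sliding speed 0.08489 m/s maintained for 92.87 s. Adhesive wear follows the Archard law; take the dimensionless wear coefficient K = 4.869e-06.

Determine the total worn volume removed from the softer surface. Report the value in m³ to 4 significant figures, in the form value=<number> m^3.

Intermediate values appear rounded; each operation carries full precision; one final rounding: 4 significant digits.
Total distance L = v·t = 0.08489 m/s × 92.87 s = 7.884 m.
Hardness H = 2.875 GPa = 2.875e+09 Pa.
Working in SI base units: W = 1395 N, H = 2.875e+09 Pa, K = 4.869e-06.
Archard volume V = K·W·L/H = 4.869e-06 · 1395 · 7.884 / 2.875e+09 = 1.863e-11 m³.

value=1.863e-11 m^3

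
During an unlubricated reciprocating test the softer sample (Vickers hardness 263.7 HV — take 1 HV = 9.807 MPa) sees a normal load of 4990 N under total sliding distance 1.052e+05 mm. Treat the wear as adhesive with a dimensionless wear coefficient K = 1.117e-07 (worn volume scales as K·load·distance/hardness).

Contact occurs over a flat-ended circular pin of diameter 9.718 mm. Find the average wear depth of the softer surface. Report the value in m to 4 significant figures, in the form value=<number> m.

The computation holds full precision. The intermediates appear rounded; a lone final rounding to four significant digits.
Convert: Distance L = 1.052e+05 mm = 105.2 m.
Convert: Hardness H = 263.7 HV × 9.807 MPa/HV = 2586 MPa = 2.586e+09 Pa.
Convert: Pin diameter d = 9.718 mm = 0.009718 m. Contact area A = π·d²/4 = π·(0.009718 m)²/4 = 7.417e-05 m².
Collected in SI base units: W = 4990 N, H = 2.586e+09 Pa, K = 1.117e-07.
The Archard volume V = K·W·L/H = 1.117e-07 · 4990 · 105.2 / 2.586e+09 = 2.267e-11 m³.
Depth of wear h = V/A = 2.267e-11 / 7.417e-05 = 3.057e-07 m.

value=3.057e-07 m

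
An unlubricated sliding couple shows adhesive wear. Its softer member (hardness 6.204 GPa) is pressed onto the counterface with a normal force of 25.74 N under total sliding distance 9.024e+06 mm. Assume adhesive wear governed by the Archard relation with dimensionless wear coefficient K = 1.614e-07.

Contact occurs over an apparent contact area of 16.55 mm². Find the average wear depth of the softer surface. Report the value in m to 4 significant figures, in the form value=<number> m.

All working math runs at exact precision. Intermediate values are displayed rounded — rounded just once: 4 significant figures.
Distance covered L = 9.024e+06 mm = 9024 m.
Hardness H = 6.204 GPa = 6.204e+09 Pa.
Contact area A = 16.55 mm² = 1.655e-05 m².
In SI base units, W = 25.74 N, H = 6.204e+09 Pa, K = 1.614e-07.
Wear volume V = K·W·L/H = 1.614e-07 · 25.74 · 9024 / 6.204e+09 = 6.043e-12 m³.
Mean depth h = V/A = 6.043e-12 / 1.655e-05 = 3.651e-07 m.

value=3.651e-07 m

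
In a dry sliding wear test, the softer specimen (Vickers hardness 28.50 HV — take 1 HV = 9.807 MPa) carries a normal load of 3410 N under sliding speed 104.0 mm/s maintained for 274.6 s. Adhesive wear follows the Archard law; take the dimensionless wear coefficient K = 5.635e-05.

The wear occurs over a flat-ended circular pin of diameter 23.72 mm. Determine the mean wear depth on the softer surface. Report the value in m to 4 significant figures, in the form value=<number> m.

value=4.443e-05 m

Each operation maintains full precision; displayed values are rounded — one last rounding: four significant digits.
Convert: Sliding speed v = 104.0 mm/s = 0.1040 m/s. Total distance L = v·t = 0.1040 m/s × 274.6 s = 28.56 m.
Convert: Hardness H = 28.50 HV × 9.807 MPa/HV = 279.5 MPa = 2.795e+08 Pa.
Convert: Pin diameter d = 23.72 mm = 0.02372 m. Contact area A = π·d²/4 = π·(0.02372 m)²/4 = 4.419e-04 m².
Working in SI base units: W = 3410 N, H = 2.795e+08 Pa, K = 5.635e-05.
Volume removed: V = K·W·L/H = 5.635e-05 · 3410 · 28.56 / 2.795e+08 = 1.963e-08 m³.
Depth h = V/A = 1.963e-08 / 4.419e-04 = 4.443e-05 m.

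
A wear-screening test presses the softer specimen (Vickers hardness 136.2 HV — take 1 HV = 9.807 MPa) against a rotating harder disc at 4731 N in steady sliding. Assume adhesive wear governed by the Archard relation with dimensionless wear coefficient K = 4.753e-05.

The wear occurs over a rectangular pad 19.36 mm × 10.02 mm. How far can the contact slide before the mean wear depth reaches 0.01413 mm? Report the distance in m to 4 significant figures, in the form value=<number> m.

Intermediates are displayed rounded — the computation runs at exact precision. Rounded just once, at four significant figures.
Hardness H = 136.2 HV × 9.807 MPa/HV = 1336 MPa = 1.336e+09 Pa.
Pad sides 19.36 mm × 10.02 mm = 0.01936 m × 0.01002 m. Contact area A = 0.01936 m × 0.01002 m = 1.940e-04 m².
Depth limit h_lim = 0.01413 mm = 1.413e-05 m.
Collected in SI base units: W = 4731 N, H = 1.336e+09 Pa, K = 4.753e-05.
Allowed volume V_lim = h_lim·A = 1.413e-05 · 1.940e-04 = 2.741e-09 m³.
Sliding life L = V_lim·H/(K·W) = 2.741e-09 · 1.336e+09 / (4.753e-05 · 4731) = 16.28 m.

value=16.28 m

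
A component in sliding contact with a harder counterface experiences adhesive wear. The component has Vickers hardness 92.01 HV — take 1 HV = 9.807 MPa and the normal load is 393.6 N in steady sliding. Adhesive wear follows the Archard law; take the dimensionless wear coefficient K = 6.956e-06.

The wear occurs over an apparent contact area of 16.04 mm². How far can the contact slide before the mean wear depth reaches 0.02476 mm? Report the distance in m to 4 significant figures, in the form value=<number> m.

value=130.9 m

All working math carries full float precision. The intermediates are printed rounded; one final rounding to four significant digits.
Hardness H = 92.01 HV × 9.807 MPa/HV = 902.3 MPa = 9.023e+08 Pa.
Contact area A = 16.04 mm² = 1.604e-05 m².
Depth limit h_lim = 0.02476 mm = 2.476e-05 m.
Restated in SI base units: W = 393.6 N, H = 9.023e+08 Pa, K = 6.956e-06.
Wearable volume V_lim = h_lim·A = 2.476e-05 · 1.604e-05 = 3.972e-10 m³.
Life L = V_lim·H/(K·W) = 3.972e-10 · 9.023e+08 / (6.956e-06 · 393.6) = 130.9 m.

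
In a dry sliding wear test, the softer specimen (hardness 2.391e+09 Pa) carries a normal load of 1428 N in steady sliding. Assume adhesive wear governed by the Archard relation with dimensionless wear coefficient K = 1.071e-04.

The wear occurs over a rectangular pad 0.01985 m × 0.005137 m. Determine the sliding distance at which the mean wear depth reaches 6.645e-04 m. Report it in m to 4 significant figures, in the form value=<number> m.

value=1059 m

The computation maintains full precision — printed values are rounded; rounded once at the end to 4 significant figures.
Convert: Contact area A = 0.01985 m × 0.005137 m = 1.020e-04 m².
Collected in SI base units: W = 1428 N, H = 2.391e+09 Pa, K = 1.071e-04.
Allowed volume V_lim = h_lim·A = 6.645e-04 · 1.020e-04 = 6.776e-08 m³.
Inverting, life L = V_lim·H/(K·W) = 6.776e-08 · 2.391e+09 / (1.071e-04 · 1428) = 1059 m.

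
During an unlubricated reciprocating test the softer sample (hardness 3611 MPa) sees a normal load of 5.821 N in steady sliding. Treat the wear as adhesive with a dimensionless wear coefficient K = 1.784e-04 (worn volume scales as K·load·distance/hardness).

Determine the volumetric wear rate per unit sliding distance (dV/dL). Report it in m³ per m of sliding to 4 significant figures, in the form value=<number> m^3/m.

Intermediates are printed rounded, and every step carries exact precision. Rounded once at the end: four significant figures.
Hardness H = 3611 MPa = 3.611e+09 Pa.
Working in SI base units: W = 5.821 N, H = 3.611e+09 Pa, K = 1.784e-04.
Wear rate dV/dL = K·W/H, per unit distance: 1.784e-04 · 5.821 / 3.611e+09 = 2.876e-13 m³/m.

value=2.876e-13 m^3/m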